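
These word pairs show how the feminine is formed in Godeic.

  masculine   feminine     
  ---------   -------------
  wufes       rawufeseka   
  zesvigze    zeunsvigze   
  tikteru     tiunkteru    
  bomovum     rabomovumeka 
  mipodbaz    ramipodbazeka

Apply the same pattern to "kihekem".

rakihekemeka

bomovum and tikteru both have last vowel 'u' yet inflect differently (rabomovumeka, tiunkteru), so the last vowel is not what conditions the rule; whether the stem ends in a vowel or a consonant is.
"kihekem" ends in a consonant. The stems ending in a consonant (mipodbaz → ramipodbazeka, bomovum → rabomovumeka, wufes → rawufeseka) add ra- … -eka around the stem.
The other pattern: stems ending in a vowel insert -un- after the first vowel.
So kihekem → rakihekemeka.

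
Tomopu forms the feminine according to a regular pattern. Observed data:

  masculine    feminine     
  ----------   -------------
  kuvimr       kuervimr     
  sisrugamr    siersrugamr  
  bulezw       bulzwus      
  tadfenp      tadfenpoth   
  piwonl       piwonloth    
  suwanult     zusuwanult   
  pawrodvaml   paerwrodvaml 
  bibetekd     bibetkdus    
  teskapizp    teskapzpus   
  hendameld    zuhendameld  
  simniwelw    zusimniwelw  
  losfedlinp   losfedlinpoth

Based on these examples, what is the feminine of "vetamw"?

veertamw

pawrodvaml and piwonl both end in -l yet inflect differently (paerwrodvaml, piwonloth), so the final letter is not what conditions the rule; the second-to-last letter is.
"vetamw" has second-to-last letter 'm'. The stems whose second-to-last letter is 'm' (sisrugamr → siersrugamr, pawrodvaml → paerwrodvaml, kuvimr → kuervimr) insert -er- after the first vowel.
So vetamw → veertamw.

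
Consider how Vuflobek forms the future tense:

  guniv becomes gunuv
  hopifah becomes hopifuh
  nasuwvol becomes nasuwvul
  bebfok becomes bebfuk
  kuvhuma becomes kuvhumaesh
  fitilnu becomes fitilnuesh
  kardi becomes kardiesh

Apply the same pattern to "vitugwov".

"vitugwov" ends in a consonant. The stems ending in a consonant (guniv → gunuv, hopifah → hopifuh, nasuwvol → nasuwvul) change the last vowel to 'u'.
So vitugwov → vitugwuv.

vitugwuv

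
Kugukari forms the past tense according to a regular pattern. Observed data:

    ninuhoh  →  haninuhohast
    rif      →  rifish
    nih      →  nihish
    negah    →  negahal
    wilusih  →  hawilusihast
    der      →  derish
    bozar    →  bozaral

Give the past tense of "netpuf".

der and bozar both end in -r yet inflect differently (derish, bozaral), so the final letter is not what conditions the rule; the number of vowels is.
"netpuf" has 2 vowels. The stems with 2 vowels (bozar → bozaral, negah → negahal) add -al.
So netpuf → netpufal.

netpufal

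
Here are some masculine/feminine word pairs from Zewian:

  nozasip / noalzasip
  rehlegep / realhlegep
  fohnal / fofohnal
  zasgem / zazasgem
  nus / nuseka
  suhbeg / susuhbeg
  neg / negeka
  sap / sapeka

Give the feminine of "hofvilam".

"hofvilam" has 3 vowels. The stems with 3 vowels (rehlegep → realhlegep, nozasip → noalzasip) insert -al- after the first vowel.
So hofvilam → hoalfvilam.

hoalfvilam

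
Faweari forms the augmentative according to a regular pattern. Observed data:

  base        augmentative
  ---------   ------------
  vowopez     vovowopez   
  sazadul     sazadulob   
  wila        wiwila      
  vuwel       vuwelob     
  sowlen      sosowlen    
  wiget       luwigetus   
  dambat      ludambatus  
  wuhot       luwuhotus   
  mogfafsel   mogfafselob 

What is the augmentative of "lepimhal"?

wiget and mogfafsel both have last vowel 'e' yet inflect differently (luwigetus, mogfafselob), so the last vowel is not what conditions the rule; the final letter is.
"lepimhal" ends in -l. The stems ending in -l (sazadul → sazadulob, mogfafsel → mogfafselob, vuwel → vuwelob) add -ob.
The other patterns: stems ending in -t add lu- … -us around the stem; stems ending in -a, -n or -z repeat the first consonant+vowel as a prefix.
So lepimhal → lepimhalob.

lepimhalob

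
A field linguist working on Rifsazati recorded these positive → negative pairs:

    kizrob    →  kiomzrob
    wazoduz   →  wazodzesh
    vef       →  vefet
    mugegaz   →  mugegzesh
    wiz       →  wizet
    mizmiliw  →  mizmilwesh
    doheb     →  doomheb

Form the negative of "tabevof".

wiz and mugegaz both end in -z yet inflect differently (wizet, mugegzesh), so the final letter is not what conditions the rule; the number of vowels is.
"tabevof" has 3 vowels. The stems with 3 vowels (mugegaz → mugegzesh, wazoduz → wazodzesh, mizmiliw → mizmilwesh) delete the last vowel and add -esh.
So tabevof → tabevfesh.

tabevfesh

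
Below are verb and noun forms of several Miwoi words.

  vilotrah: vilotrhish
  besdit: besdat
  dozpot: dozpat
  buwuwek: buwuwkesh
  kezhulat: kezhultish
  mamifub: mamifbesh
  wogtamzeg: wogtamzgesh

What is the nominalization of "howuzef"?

howuzfesh

"howuzef" has last vowel 'e'. The stems whose last vowel is 'e' (buwuwek → buwuwkesh, wogtamzeg → wogtamzgesh) delete the last vowel and add -esh.
So howuzef → howuzfesh.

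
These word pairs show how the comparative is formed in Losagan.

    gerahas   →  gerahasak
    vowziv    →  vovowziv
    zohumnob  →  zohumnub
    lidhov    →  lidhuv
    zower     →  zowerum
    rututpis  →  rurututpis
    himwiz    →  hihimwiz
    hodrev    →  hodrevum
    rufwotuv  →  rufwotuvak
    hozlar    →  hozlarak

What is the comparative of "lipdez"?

lipdezum

rufwotuv and lidhov both end in -v yet inflect differently (rufwotuvak, lidhuv), so the final letter is not what conditions the rule; the last vowel is.
"lipdez" has last vowel 'e'. The stems whose last vowel is 'e' (hodrev → hodrevum, zower → zowerum) add -um.
So lipdez → lipdezum.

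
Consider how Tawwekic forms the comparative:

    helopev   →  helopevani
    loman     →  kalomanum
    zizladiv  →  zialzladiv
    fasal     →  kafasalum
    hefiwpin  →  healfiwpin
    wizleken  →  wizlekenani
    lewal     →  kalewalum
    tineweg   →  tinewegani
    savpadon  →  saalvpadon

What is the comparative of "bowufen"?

bowufenani

"bowufen" has last vowel 'e'. The stems whose last vowel is 'e' (wizleken → wizlekenani, tineweg → tinewegani, helopev → helopevani) add -ani.
So bowufen → bowufenani.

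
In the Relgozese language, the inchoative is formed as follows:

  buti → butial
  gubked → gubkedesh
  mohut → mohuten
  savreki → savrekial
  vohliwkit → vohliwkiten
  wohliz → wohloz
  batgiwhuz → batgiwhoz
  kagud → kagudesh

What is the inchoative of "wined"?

"wined" ends in -d. The stems ending in -d (kagud → kagudesh, gubked → gubkedesh) add -esh.
So wined → winedesh.

winedesh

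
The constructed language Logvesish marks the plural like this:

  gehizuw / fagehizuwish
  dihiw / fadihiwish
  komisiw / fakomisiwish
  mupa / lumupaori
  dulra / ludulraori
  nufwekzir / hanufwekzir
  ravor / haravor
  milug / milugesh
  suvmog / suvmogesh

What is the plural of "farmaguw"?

fafarmaguwish

"farmaguw" ends in -w. The stems ending in -w (gehizuw → fagehizuwish, dihiw → fadihiwish, komisiw → fakomisiwish) add fa- … -ish around the stem.
So farmaguw → fafarmaguwish.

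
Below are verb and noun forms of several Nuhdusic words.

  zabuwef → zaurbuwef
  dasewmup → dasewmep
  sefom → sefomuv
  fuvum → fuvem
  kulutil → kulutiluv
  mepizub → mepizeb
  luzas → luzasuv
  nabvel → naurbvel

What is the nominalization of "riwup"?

nabvel and kulutil both end in -l yet inflect differently (naurbvel, kulutiluv), so the final letter is not what conditions the rule; the last vowel is.
"riwup" has last vowel 'u'. The stems whose last vowel is 'u' (fuvum → fuvem, mepizub → mepizeb, dasewmup → dasewmep) change the last vowel to 'e'.
So riwup → riwep.

riwep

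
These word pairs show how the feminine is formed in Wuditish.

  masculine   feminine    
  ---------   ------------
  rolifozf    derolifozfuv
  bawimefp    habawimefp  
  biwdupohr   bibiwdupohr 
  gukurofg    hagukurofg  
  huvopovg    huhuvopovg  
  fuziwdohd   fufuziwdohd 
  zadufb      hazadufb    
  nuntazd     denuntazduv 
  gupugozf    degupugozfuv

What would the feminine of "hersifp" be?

hahersifp

gukurofg and huvopovg both end in -g yet inflect differently (hagukurofg, huhuvopovg), so the final letter is not what conditions the rule; the second-to-last letter is.
"hersifp" has second-to-last letter 'f'. The stems whose second-to-last letter is 'f' (gukurofg → hagukurofg, bawimefp → habawimefp, zadufb → hazadufb) add the prefix ha-.
So hersifp → hahersifp.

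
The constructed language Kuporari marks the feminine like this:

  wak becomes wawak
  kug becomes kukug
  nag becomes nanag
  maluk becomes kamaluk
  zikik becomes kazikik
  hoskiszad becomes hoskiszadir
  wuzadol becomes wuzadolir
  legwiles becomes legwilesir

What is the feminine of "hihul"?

kahihul

wak and maluk both end in -k yet inflect differently (wawak, kamaluk), so the final letter is not what conditions the rule; the number of vowels is.
"hihul" has 2 vowels. The stems with 2 vowels (maluk → kamaluk, zikik → kazikik) add the prefix ka-.
The other patterns: stems with 1 vowel repeat the first consonant+vowel as a prefix; stems with 3 vowels add -ir.
So hihul → kahihul.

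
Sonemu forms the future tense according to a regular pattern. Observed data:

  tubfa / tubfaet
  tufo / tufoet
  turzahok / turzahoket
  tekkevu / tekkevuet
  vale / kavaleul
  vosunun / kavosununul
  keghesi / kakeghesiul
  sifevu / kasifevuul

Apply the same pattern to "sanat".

tekkevu and sifevu both end in -u yet inflect differently (tekkevuet, kasifevuul), so the final letter is not what conditions the rule; the first letter is.
"sanat" begins with s-. The one such stem in the data (sifevu → kasifevuul) adds ka- … -ul around the stem, so the same rule applies.
The other pattern: stems beginning with t- add -et.
So sanat → kasanatul.

kasanatul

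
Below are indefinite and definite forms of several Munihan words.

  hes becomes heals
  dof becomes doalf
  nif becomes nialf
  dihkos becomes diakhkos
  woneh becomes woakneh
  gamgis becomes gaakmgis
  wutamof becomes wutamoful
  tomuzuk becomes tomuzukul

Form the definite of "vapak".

"vapak" has 2 vowels. The stems with 2 vowels (dihkos → diakhkos, woneh → woakneh, gamgis → gaakmgis) insert -ak- after the first vowel.
The other patterns: stems with 1 vowel insert -al- after the first vowel; stems with 3 vowels add -ul.
So vapak → vaakpak.

vaakpak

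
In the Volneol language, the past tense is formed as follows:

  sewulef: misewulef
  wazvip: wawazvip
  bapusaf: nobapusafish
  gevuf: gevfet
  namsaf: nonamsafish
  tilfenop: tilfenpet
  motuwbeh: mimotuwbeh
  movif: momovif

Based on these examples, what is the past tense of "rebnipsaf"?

"rebnipsaf" has last vowel 'a'. The stems whose last vowel is 'a' (namsaf → nonamsafish, bapusaf → nobapusafish) add no- … -ish around the stem.
So rebnipsaf → norebnipsafish.

norebnipsafish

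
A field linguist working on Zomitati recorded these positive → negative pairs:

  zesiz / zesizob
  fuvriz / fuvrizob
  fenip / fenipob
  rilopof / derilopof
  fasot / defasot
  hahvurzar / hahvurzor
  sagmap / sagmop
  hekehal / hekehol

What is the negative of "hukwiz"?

fenip and sagmap both end in -p yet inflect differently (fenipob, sagmop), so the final letter is not what conditions the rule; the last vowel is.
"hukwiz" has last vowel 'i'. The stems whose last vowel is 'i' (zesiz → zesizob, fuvriz → fuvrizob, fenip → fenipob) add -ob.
So hukwiz → hukwizob.

hukwizob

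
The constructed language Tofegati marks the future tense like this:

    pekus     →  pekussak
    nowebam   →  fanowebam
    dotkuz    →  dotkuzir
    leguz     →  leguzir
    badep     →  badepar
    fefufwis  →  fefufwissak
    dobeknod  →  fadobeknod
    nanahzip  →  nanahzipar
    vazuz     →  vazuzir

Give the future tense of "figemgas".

leguz and pekus both have last vowel 'u' yet inflect differently (leguzir, pekussak), so the last vowel is not what conditions the rule; the final letter is.
"figemgas" ends in -s. The stems ending in -s (pekus → pekussak, fefufwis → fefufwissak) double the final consonant and add -ak.
So figemgas → figemgassak.

figemgassak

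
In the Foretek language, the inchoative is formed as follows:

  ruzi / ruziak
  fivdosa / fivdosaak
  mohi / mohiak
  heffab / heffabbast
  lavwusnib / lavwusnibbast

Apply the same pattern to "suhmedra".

fivdosa and heffab both have last vowel 'a' yet inflect differently (fivdosaak, heffabbast), so the last vowel is not what conditions the rule; whether the stem ends in a vowel or a consonant is.
"suhmedra" ends in a vowel. The stems ending in a vowel (ruzi → ruziak, fivdosa → fivdosaak, mohi → mohiak) add -ak.
So suhmedra → suhmedraak.

suhmedraak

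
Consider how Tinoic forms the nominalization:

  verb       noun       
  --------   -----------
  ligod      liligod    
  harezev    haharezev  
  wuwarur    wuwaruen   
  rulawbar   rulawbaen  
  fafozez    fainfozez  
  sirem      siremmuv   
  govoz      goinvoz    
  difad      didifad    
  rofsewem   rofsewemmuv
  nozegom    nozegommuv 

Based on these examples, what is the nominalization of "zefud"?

zezefud

"zefud" ends in -d. The stems ending in -d (difad → didifad, ligod → liligod) repeat the first consonant+vowel as a prefix.
So zefud → zezefud.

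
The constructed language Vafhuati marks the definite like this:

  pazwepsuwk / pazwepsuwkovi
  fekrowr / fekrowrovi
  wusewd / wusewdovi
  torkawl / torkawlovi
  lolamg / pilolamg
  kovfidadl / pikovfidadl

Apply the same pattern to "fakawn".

fakawnovi

"fakawn" has second-to-last letter 'w'. The stems whose second-to-last letter is 'w' (pazwepsuwk → pazwepsuwkovi, fekrowr → fekrowrovi, wusewd → wusewdovi) add -ovi.
The other pattern: stems whose second-to-last letter is 'd' or 'm' add the prefix pi-.
So fakawn → fakawnovi.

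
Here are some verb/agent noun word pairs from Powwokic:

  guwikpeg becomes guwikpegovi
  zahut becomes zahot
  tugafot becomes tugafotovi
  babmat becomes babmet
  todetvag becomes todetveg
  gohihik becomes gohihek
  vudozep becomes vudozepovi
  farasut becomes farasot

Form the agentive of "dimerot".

dimerotovi

"dimerot" has last vowel 'o'. The one such stem in the data (tugafot → tugafotovi) adds -ovi, so the same rule applies.
So dimerot → dimerotovi.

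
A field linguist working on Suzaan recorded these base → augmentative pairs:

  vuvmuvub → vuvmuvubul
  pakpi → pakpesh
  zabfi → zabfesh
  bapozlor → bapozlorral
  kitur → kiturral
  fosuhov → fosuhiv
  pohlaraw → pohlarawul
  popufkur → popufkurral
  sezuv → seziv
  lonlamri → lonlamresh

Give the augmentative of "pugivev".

kitur and sezuv both have last vowel 'u' yet inflect differently (kiturral, seziv), so the last vowel is not what conditions the rule; the final letter is.
"pugivev" ends in -v. The stems ending in -v (sezuv → seziv, fosuhov → fosuhiv) change the last vowel to 'i'.
So pugivev → pugiviv.

pugiviv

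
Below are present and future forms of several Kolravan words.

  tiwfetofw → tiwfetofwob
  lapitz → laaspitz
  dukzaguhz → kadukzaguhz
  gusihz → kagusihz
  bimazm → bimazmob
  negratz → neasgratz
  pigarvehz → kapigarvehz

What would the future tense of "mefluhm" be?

kamefluhm

gusihz and lapitz both end in -z yet inflect differently (kagusihz, laaspitz), so the final letter is not what conditions the rule; the second-to-last letter is.
"mefluhm" has second-to-last letter 'h'. The stems whose second-to-last letter is 'h' (gusihz → kagusihz, pigarvehz → kapigarvehz, dukzaguhz → kadukzaguhz) add the prefix ka-.
The other patterns: stems whose second-to-last letter is 't' insert -as- after the first vowel; stems whose second-to-last letter is 'f' or 'z' add -ob.
So mefluhm → kamefluhm.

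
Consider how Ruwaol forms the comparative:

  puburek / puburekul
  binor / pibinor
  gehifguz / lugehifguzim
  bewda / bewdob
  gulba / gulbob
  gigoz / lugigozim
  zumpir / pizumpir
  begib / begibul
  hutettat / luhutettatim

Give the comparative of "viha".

"viha" ends in -a. The stems ending in -a (gulba → gulbob, bewda → bewdob) drop the final letter and add -ob.
The other patterns: stems ending in -r add the prefix pi-; stems ending in -b or -k add -ul; stems ending in -t or -z add lu- … -im around the stem.
So viha → vihob.

vihob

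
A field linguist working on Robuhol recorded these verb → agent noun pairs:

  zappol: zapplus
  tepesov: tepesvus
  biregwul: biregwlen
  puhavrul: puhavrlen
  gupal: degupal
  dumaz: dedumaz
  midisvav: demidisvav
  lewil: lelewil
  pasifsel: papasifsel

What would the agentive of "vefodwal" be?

"vefodwal" has last vowel 'a'. The stems whose last vowel is 'a' (gupal → degupal, dumaz → dedumaz, midisvav → demidisvav) add the prefix de-.
The other patterns: stems whose last vowel is 'o' delete the last vowel and add -us; stems whose last vowel is 'u' delete the last vowel and add -en; stems whose last vowel is 'e' or 'i' repeat the first consonant+vowel as a prefix.
So vefodwal → devefodwal.

devefodwal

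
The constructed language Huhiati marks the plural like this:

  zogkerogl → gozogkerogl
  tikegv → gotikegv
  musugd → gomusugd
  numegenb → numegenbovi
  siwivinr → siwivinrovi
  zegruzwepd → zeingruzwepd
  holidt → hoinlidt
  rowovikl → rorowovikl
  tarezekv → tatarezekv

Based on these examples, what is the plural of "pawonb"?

musugd and zegruzwepd both end in -d yet inflect differently (gomusugd, zeingruzwepd), so the final letter is not what conditions the rule; the second-to-last letter is.
"pawonb" has second-to-last letter 'n'. The stems whose second-to-last letter is 'n' (numegenb → numegenbovi, siwivinr → siwivinrovi) add -ovi.
The other patterns: stems whose second-to-last letter is 'g' add the prefix go-; stems whose second-to-last letter is 'd' or 'p' insert -in- after the first vowel; stems whose second-to-last letter is 'k' repeat the first consonant+vowel as a prefix.
So pawonb → pawonbovi.

pawonbovi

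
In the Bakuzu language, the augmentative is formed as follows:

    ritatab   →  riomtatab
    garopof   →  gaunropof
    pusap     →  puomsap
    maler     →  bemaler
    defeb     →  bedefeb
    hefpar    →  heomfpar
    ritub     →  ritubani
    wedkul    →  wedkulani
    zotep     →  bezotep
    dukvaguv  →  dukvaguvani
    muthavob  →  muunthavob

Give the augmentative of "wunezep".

ritatab and muthavob both end in -b yet inflect differently (riomtatab, muunthavob), so the final letter is not what conditions the rule; the last vowel is.
"wunezep" has last vowel 'e'. The stems whose last vowel is 'e' (zotep → bezotep, maler → bemaler, defeb → bedefeb) add the prefix be-.
The other patterns: stems whose last vowel is 'a' insert -om- after the first vowel; stems whose last vowel is 'o' insert -un- after the first vowel; stems whose last vowel is 'u' add -ani.
So wunezep → bewunezep.

bewunezep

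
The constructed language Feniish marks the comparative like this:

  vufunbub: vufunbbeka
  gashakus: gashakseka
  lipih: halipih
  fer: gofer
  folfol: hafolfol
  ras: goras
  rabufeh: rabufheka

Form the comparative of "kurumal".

"kurumal" has 3 vowels. The stems with 3 vowels (vufunbub → vufunbbeka, gashakus → gashakseka, rabufeh → rabufheka) delete the last vowel and add -eka.
The other patterns: stems with 1 vowel add the prefix go-; stems with 2 vowels add the prefix ha-.
So kurumal → kurumleka.

kurumleka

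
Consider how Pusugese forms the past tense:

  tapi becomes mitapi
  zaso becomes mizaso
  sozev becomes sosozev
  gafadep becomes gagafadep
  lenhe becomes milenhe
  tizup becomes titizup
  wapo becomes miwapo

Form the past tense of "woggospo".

"woggospo" ends in a vowel. The stems ending in a vowel (tapi → mitapi, lenhe → milenhe, zaso → mizaso) add the prefix mi-.
So woggospo → miwoggospo.

miwoggospo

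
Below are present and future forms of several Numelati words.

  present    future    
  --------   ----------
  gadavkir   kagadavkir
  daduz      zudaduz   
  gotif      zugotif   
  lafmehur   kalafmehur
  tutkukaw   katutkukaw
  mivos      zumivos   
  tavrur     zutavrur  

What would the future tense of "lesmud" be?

zulesmud

"lesmud" has 2 vowels. The stems with 2 vowels (mivos → zumivos, tavrur → zutavrur, gotif → zugotif) add the prefix zu-.
So lesmud → zulesmud.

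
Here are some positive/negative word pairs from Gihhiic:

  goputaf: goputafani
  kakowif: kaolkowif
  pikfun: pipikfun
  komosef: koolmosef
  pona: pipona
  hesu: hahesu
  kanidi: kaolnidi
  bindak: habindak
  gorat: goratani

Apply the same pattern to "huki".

hahuki

goputaf and kakowif both end in -f yet inflect differently (goputafani, kaolkowif), so the final letter is not what conditions the rule; the first letter is.
"huki" begins with h-. The one such stem in the data (hesu → hahesu) adds the prefix ha-, so the same rule applies.
The other patterns: stems beginning with g- add -ani; stems beginning with k- insert -ol- after the first vowel; stems beginning with p- add the prefix pi-.
So huki → hahuki.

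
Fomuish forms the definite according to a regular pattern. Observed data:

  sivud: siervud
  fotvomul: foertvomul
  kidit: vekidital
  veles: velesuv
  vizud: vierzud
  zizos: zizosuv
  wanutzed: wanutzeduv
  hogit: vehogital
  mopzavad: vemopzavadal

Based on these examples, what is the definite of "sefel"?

wanutzed and sivud both end in -d yet inflect differently (wanutzeduv, siervud), so the final letter is not what conditions the rule; the last vowel is.
"sefel" has last vowel 'e'. The stems whose last vowel is 'e' (veles → velesuv, wanutzed → wanutzeduv) add -uv.
The other patterns: stems whose last vowel is 'u' insert -er- after the first vowel; stems whose last vowel is 'a' or 'i' add ve- … -al around the stem.
So sefel → sefeluv.

sefeluv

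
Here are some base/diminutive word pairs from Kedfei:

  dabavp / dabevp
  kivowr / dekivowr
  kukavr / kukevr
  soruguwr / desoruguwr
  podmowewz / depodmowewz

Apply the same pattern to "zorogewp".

soruguwr and kukavr both end in -r yet inflect differently (desoruguwr, kukevr), so the final letter is not what conditions the rule; the second-to-last letter is.
"zorogewp" has second-to-last letter 'w'. The stems whose second-to-last letter is 'w' (soruguwr → desoruguwr, podmowewz → depodmowewz, kivowr → dekivowr) add the prefix de-.
So zorogewp → dezorogewp.

dezorogewp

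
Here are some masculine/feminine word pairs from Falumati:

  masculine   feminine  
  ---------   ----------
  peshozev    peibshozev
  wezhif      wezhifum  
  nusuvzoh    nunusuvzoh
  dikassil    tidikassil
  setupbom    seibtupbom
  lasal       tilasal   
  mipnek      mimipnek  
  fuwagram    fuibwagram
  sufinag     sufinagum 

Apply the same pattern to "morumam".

"morumam" ends in -m. The stems ending in -m (setupbom → seibtupbom, fuwagram → fuibwagram) insert -ib- after the first vowel.
The other patterns: stems ending in -f or -g add -um; stems ending in -l add the prefix ti-; stems ending in -h or -k repeat the first consonant+vowel as a prefix.
So morumam → moibrumam.

moibrumam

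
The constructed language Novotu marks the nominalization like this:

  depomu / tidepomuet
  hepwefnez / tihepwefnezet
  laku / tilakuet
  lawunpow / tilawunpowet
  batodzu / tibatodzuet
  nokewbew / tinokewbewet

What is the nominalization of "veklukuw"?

tiveklukuwet

Every pair shown (depomu → tidepomuet, hepwefnez → tihepwefnezet, laku → tilakuet, …) follows the same rule: add ti- … -et around the stem.
So veklukuw → tiveklukuwet.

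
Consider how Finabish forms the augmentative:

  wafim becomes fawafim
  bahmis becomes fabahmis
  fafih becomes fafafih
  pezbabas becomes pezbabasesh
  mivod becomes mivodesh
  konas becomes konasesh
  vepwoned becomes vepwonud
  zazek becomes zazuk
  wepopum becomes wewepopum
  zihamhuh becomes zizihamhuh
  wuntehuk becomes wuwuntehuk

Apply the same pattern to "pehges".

bahmis and pezbabas both end in -s yet inflect differently (fabahmis, pezbabasesh), so the final letter is not what conditions the rule; the last vowel is.
"pehges" has last vowel 'e'. The stems whose last vowel is 'e' (vepwoned → vepwonud, zazek → zazuk) change the last vowel to 'u'.
The other patterns: stems whose last vowel is 'i' add the prefix fa-; stems whose last vowel is 'a' or 'o' add -esh; stems whose last vowel is 'u' repeat the first consonant+vowel as a prefix.
So pehges → pehgus.

pehgus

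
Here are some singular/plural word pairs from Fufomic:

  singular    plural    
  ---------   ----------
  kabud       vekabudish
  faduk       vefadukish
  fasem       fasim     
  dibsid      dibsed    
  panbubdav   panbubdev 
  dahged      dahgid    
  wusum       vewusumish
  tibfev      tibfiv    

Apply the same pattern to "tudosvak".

"tudosvak" has last vowel 'a'. The one such stem in the data (panbubdav → panbubdev) changes the last vowel to 'e' (as does dibsid), so the same rule applies.
So tudosvak → tudosvek.

tudosvek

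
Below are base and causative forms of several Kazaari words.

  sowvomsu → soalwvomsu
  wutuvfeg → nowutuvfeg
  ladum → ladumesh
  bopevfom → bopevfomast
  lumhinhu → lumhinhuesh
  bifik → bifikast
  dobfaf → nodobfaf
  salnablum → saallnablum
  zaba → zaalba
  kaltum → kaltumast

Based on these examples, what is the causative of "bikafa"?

bikafaast

lumhinhu and sowvomsu both end in -u yet inflect differently (lumhinhuesh, soalwvomsu), so the final letter is not what conditions the rule; the first letter is.
"bikafa" begins with b-. The stems beginning with b- (bopevfom → bopevfomast, bifik → bifikast) add -ast.
The other patterns: stems beginning with l- add -esh; stems beginning with s- or z- insert -al- after the first vowel; stems beginning with d- or w- add the prefix no-.
So bikafa → bikafaast.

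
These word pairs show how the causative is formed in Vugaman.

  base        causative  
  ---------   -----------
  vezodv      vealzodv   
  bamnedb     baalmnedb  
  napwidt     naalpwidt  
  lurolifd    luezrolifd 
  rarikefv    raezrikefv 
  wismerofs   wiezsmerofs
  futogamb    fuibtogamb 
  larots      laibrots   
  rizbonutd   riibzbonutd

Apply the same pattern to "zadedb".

zaaldedb

vezodv and rarikefv both end in -v yet inflect differently (vealzodv, raezrikefv), so the final letter is not what conditions the rule; the second-to-last letter is.
"zadedb" has second-to-last letter 'd'. The stems whose second-to-last letter is 'd' (vezodv → vealzodv, bamnedb → baalmnedb, napwidt → naalpwidt) insert -al- after the first vowel.
The other patterns: stems whose second-to-last letter is 'f' insert -ez- after the first vowel; stems whose second-to-last letter is 'm' or 't' insert -ib- after the first vowel.
So zadedb → zaaldedb.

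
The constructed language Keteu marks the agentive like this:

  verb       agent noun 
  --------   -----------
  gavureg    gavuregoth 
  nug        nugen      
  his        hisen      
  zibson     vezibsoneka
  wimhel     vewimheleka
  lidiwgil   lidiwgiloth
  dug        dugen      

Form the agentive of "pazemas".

nug and gavureg both end in -g yet inflect differently (nugen, gavuregoth), so the final letter is not what conditions the rule; the number of vowels is.
"pazemas" has 3 vowels. The stems with 3 vowels (gavureg → gavuregoth, lidiwgil → lidiwgiloth) add -oth.
The other patterns: stems with 1 vowel add -en; stems with 2 vowels add ve- … -eka around the stem.
So pazemas → pazemasoth.

pazemasoth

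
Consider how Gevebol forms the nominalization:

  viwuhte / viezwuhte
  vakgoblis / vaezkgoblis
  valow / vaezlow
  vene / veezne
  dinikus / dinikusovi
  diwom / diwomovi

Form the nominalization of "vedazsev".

"vedazsev" begins with v-. The stems beginning with v- (viwuhte → viezwuhte, vakgoblis → vaezkgoblis, valow → vaezlow) insert -ez- after the first vowel.
The other pattern: stems beginning with d- add -ovi.
So vedazsev → veezdazsev.

veezdazsev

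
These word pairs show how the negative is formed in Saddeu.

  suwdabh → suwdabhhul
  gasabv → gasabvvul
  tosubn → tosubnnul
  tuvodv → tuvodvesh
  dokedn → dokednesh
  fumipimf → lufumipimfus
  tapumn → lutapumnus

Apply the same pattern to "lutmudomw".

lulutmudomwus

gasabv and tuvodv both end in -v yet inflect differently (gasabvvul, tuvodvesh), so the final letter is not what conditions the rule; the second-to-last letter is.
"lutmudomw" has second-to-last letter 'm'. The stems whose second-to-last letter is 'm' (fumipimf → lufumipimfus, tapumn → lutapumnus) add lu- … -us around the stem.
The other patterns: stems whose second-to-last letter is 'b' double the final consonant and add -ul; stems whose second-to-last letter is 'd' add -esh.
So lutmudomw → lulutmudomwus.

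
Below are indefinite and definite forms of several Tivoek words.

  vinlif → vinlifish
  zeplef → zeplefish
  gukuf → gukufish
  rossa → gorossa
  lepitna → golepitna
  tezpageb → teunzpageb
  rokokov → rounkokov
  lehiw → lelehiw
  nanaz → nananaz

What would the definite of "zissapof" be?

zeplef and tezpageb both have last vowel 'e' yet inflect differently (zeplefish, teunzpageb), so the last vowel is not what conditions the rule; the final letter is.
"zissapof" ends in -f. The stems ending in -f (vinlif → vinlifish, zeplef → zeplefish, gukuf → gukufish) add -ish.
The other patterns: stems ending in -a add the prefix go-; stems ending in -b or -v insert -un- after the first vowel; stems ending in -w or -z repeat the first consonant+vowel as a prefix.
So zissapof → zissapofish.

zissapofish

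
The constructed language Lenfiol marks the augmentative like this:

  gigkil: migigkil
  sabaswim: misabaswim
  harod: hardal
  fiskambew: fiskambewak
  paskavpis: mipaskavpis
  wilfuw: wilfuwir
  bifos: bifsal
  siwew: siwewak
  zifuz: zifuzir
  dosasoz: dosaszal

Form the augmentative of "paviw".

mipaviw

zifuz and dosasoz both end in -z yet inflect differently (zifuzir, dosaszal), so the final letter is not what conditions the rule; the last vowel is.
"paviw" has last vowel 'i'. The stems whose last vowel is 'i' (paskavpis → mipaskavpis, gigkil → migigkil, sabaswim → misabaswim) add the prefix mi-.
The other patterns: stems whose last vowel is 'u' add -ir; stems whose last vowel is 'o' delete the last vowel and add -al; stems whose last vowel is 'e' add -ak.
So paviw → mipaviw.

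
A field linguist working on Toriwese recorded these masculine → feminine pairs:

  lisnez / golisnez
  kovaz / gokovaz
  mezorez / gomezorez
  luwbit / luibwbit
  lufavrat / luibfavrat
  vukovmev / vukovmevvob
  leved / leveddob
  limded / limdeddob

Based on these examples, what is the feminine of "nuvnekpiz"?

kovaz and lufavrat both have last vowel 'a' yet inflect differently (gokovaz, luibfavrat), so the last vowel is not what conditions the rule; the final letter is.
"nuvnekpiz" ends in -z. The stems ending in -z (lisnez → golisnez, kovaz → gokovaz, mezorez → gomezorez) add the prefix go-.
The other patterns: stems ending in -t insert -ib- after the first vowel; stems ending in -d or -v double the final consonant and add -ob.
So nuvnekpiz → gonuvnekpiz.

gonuvnekpiz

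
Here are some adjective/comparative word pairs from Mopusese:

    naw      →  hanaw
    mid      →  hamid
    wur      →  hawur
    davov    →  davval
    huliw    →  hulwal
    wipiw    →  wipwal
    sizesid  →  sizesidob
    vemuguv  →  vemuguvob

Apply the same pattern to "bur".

habur

"bur" has 1 vowel. The stems with 1 vowel (naw → hanaw, mid → hamid, wur → hawur) add the prefix ha-.
So bur → habur.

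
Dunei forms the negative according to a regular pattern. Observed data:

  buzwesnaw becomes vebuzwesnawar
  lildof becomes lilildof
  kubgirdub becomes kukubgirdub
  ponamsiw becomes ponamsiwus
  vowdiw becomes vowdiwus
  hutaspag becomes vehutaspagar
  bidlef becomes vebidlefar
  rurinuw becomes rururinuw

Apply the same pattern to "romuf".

"romuf" has last vowel 'u'. The stems whose last vowel is 'u' (kubgirdub → kukubgirdub, rurinuw → rururinuw) repeat the first consonant+vowel as a prefix.
So romuf → roromuf.

roromuf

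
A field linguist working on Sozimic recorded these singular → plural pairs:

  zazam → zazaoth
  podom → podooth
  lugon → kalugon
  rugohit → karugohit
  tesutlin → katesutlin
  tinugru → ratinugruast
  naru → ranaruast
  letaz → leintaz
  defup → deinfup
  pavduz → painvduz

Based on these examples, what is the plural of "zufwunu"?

"zufwunu" ends in -u. The stems ending in -u (tinugru → ratinugruast, naru → ranaruast) add ra- … -ast around the stem.
The other patterns: stems ending in -m drop the final letter and add -oth; stems ending in -n or -t add the prefix ka-; stems ending in -p or -z insert -in- after the first vowel.
So zufwunu → razufwunuast.

razufwunuast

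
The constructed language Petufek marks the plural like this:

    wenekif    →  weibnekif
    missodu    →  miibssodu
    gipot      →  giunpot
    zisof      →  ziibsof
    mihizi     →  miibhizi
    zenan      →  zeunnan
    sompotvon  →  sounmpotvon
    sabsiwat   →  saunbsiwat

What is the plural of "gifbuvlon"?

giunfbuvlon

gipot and zisof both have last vowel 'o' yet inflect differently (giunpot, ziibsof), so the last vowel is not what conditions the rule; the final letter is.
"gifbuvlon" ends in -n. The stems ending in -n (sompotvon → sounmpotvon, zenan → zeunnan) insert -un- after the first vowel.
So gifbuvlon → giunfbuvlon.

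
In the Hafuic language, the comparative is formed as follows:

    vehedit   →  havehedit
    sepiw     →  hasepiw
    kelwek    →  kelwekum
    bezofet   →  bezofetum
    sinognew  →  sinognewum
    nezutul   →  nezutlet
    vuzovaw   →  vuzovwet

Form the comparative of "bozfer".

bozferum

vehedit and bezofet both end in -t yet inflect differently (havehedit, bezofetum), so the final letter is not what conditions the rule; the last vowel is.
"bozfer" has last vowel 'e'. The stems whose last vowel is 'e' (kelwek → kelwekum, bezofet → bezofetum, sinognew → sinognewum) add -um.
So bozfer → bozferum.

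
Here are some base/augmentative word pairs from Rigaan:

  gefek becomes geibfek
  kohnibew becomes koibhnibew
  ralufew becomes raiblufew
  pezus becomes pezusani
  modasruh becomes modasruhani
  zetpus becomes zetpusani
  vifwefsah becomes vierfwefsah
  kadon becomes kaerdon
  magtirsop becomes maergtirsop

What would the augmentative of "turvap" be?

tuerrvap

"turvap" has last vowel 'a'. The one such stem in the data (vifwefsah → vierfwefsah) inserts -er- after the first vowel (as do kadon, magtirsop), so the same rule applies.
So turvap → tuerrvap.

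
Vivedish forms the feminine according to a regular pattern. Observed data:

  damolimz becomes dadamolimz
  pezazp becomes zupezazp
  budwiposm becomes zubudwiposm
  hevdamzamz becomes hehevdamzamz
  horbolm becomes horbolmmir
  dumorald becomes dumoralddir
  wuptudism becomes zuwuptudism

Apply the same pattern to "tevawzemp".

horbolm and budwiposm both end in -m yet inflect differently (horbolmmir, zubudwiposm), so the final letter is not what conditions the rule; the second-to-last letter is.
"tevawzemp" has second-to-last letter 'm'. The stems whose second-to-last letter is 'm' (hevdamzamz → hehevdamzamz, damolimz → dadamolimz) repeat the first consonant+vowel as a prefix.
So tevawzemp → tetevawzemp.

tetevawzemp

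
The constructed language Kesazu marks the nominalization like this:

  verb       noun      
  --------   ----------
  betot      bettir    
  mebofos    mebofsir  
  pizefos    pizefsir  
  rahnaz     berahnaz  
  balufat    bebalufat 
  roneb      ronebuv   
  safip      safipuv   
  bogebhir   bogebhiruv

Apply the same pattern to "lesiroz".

lesirzir

betot and balufat both end in -t yet inflect differently (bettir, bebalufat), so the final letter is not what conditions the rule; the last vowel is.
"lesiroz" has last vowel 'o'. The stems whose last vowel is 'o' (betot → bettir, mebofos → mebofsir, pizefos → pizefsir) delete the last vowel and add -ir.
The other patterns: stems whose last vowel is 'a' add the prefix be-; stems whose last vowel is 'e' or 'i' add -uv.
So lesiroz → lesirzir.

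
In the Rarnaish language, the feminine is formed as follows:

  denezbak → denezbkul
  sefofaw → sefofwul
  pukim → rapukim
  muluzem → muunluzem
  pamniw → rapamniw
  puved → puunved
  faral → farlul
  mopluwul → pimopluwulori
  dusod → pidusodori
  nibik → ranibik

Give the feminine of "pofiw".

rapofiw

"pofiw" has last vowel 'i'. The stems whose last vowel is 'i' (pukim → rapukim, nibik → ranibik, pamniw → rapamniw) add the prefix ra-.
The other patterns: stems whose last vowel is 'a' delete the last vowel and add -ul; stems whose last vowel is 'e' insert -un- after the first vowel; stems whose last vowel is 'o' or 'u' add pi- … -ori around the stem.
So pofiw → rapofiw.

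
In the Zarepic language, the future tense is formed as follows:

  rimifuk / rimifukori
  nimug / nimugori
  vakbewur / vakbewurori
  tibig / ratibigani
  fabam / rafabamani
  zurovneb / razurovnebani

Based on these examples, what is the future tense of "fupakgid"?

rafupakgidani

nimug and tibig both end in -g yet inflect differently (nimugori, ratibigani), so the final letter is not what conditions the rule; the last vowel is.
"fupakgid" has last vowel 'i'. The one such stem in the data (tibig → ratibigani) adds ra- … -ani around the stem, so the same rule applies.
The other pattern: stems whose last vowel is 'u' add -ori.
So fupakgid → rafupakgidani.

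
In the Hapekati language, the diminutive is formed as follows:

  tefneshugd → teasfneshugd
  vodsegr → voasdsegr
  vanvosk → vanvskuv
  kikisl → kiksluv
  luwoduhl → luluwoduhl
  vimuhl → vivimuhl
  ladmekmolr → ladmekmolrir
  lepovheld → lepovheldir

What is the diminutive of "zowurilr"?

kikisl and luwoduhl both end in -l yet inflect differently (kiksluv, luluwoduhl), so the final letter is not what conditions the rule; the second-to-last letter is.
"zowurilr" has second-to-last letter 'l'. The stems whose second-to-last letter is 'l' (ladmekmolr → ladmekmolrir, lepovheld → lepovheldir) add -ir.
So zowurilr → zowurilrir.

zowurilrir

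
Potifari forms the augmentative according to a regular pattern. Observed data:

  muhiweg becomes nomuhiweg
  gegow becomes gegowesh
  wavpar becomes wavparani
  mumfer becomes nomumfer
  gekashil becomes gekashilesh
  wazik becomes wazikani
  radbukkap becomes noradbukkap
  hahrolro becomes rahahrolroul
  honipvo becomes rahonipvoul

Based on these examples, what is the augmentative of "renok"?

norenok

"renok" begins with r-. The one such stem in the data (radbukkap → noradbukkap) adds the prefix no-, so the same rule applies.
The other patterns: stems beginning with g- add -esh; stems beginning with w- add -ani; stems beginning with h- add ra- … -ul around the stem.
So renok → norenok.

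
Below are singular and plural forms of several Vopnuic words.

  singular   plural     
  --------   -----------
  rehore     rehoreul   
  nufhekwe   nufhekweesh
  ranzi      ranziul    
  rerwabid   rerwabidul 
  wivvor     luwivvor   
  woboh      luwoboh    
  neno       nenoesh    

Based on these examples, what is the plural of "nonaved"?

nonavedesh

rehore and nufhekwe both end in -e yet inflect differently (rehoreul, nufhekweesh), so the final letter is not what conditions the rule; the first letter is.
"nonaved" begins with n-. The stems beginning with n- (nufhekwe → nufhekweesh, neno → nenoesh) add -esh.
The other patterns: stems beginning with r- add -ul; stems beginning with w- add the prefix lu-.
So nonaved → nonavedesh.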